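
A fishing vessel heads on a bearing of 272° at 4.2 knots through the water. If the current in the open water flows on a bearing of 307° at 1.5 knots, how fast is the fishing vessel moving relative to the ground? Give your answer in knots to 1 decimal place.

5.5 knots

Taking east as x and north as y: velocity relative to the water = (-4.197, 0.147) knots; the water relative to ground = (-1.198, 0.903) knots.
Velocity relative to ground = (-4.197, 0.147) + (-1.198, 0.903) = (-5.395, 1.049) knots.
Speed = |(-5.395, 1.049)| = 5.496 knots.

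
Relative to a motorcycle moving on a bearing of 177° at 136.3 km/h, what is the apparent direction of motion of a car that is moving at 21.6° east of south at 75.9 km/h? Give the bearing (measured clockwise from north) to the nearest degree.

018°

Taking east as x and north as y: car velocity = (27.941, -70.570) km/h; motorcycle velocity = (7.133, -136.113) km/h.
Velocity of car relative to motorcycle = (27.941, -70.570) − (7.133, -136.113) = (20.807, 65.543) km/h.
Bearing = atan2(20.81, 65.54) = 17.61° clockwise from north.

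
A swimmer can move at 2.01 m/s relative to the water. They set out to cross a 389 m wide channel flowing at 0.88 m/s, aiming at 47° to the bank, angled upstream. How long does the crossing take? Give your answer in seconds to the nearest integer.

The component of the swimmer's velocity perpendicular to the bank is 2.01 × sin 47° = 1.470 m/s.
The current is parallel to the bank, so it does not affect the crossing time.
Time = 389 / 1.470 = 264.622 s.

265 s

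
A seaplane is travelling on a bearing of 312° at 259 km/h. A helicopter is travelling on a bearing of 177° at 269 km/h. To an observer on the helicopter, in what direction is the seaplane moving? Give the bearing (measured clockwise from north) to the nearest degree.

335°

Taking east as x and north as y: seaplane velocity = (-192.475, 173.305) km/h; helicopter velocity = (14.078, -268.631) km/h.
Velocity of seaplane relative to helicopter = (-192.475, 173.305) − (14.078, -268.631) = (-206.553, 441.936) km/h.
Bearing = atan2(-206.55, 441.94) = 334.95° clockwise from north.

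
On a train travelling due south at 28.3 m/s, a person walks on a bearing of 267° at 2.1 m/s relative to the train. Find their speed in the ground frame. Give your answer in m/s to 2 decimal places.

Taking east as x and north as y: train velocity = (0.000, -28.300) m/s; person velocity relative to train = (-2.097, -0.110) m/s.
Velocity relative to ground = (0.000, -28.300) + (-2.097, -0.110) = (-2.097, -28.410) m/s.
Speed = |(-2.097, -28.410)| = 28.487 m/s.

28.49 m/s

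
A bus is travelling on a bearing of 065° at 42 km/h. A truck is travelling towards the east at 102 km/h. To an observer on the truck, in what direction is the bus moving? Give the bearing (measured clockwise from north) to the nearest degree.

Taking east as x and north as y: bus velocity = (38.065, 17.750) km/h; truck velocity = (102.000, 0.000) km/h.
Velocity of bus relative to truck = (38.065, 17.750) − (102.000, 0.000) = (-63.935, 17.750) km/h.
Bearing = atan2(-63.94, 17.75) = 285.52° clockwise from north.

286°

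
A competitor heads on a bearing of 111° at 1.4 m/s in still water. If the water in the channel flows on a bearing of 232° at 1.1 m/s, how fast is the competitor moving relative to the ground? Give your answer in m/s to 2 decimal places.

Taking east as x and north as y: velocity relative to the water = (1.307, -0.502) m/s; the water relative to ground = (-0.867, -0.677) m/s.
Velocity relative to ground = (1.307, -0.502) + (-0.867, -0.677) = (0.440, -1.179) m/s.
Speed = |(0.440, -1.179)| = 1.258 m/s.

1.26 m/s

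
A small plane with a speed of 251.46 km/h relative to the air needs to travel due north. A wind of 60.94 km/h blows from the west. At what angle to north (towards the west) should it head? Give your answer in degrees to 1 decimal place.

The wind pushes perpendicular to the desired track; the heading must have a component into the wind equal to 60.94 km/h: 251.46 sin θ = 60.94.
sin θ = 0.2423, so θ = 14.025°.

14.0°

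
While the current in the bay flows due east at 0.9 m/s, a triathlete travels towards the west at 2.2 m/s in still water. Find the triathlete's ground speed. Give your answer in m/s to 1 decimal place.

Taking east as x and north as y: velocity relative to the water = (-2.200, 0.000) m/s; the water relative to ground = (0.900, 0.000) m/s.
Velocity relative to ground = (-2.200, 0.000) + (0.900, 0.000) = (-1.300, 0.000) m/s.
Speed = |(-1.300, 0.000)| = 1.300 m/s.

1.3 m/s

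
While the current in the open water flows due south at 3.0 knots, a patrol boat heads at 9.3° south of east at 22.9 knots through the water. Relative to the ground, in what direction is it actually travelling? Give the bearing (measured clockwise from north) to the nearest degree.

Taking east as x and north as y: velocity relative to the water = (22.599, -3.701) knots; the water relative to ground = (0.000, -3.000) knots.
Velocity relative to ground = (22.599, -3.701) + (0.000, -3.000) = (22.599, -6.701) knots.
Bearing = atan2(22.60, -6.70) = 106.52° clockwise from north.

107°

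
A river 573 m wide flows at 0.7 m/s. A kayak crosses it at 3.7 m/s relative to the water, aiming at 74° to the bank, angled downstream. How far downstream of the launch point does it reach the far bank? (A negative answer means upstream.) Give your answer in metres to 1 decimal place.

Perpendicular speed = 3.557 m/s; crossing time = 573 / 3.557 = 161.106 s.
Net downstream speed = 1.720 m/s.
Drift = 1.720 × 161.106 = 277.079 m (downstream).

277.1 m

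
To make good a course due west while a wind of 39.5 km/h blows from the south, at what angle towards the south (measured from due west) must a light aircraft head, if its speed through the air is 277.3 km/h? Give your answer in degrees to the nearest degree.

8°

The wind pushes perpendicular to the desired track; the heading must have a component into the wind equal to 39.5 km/h: 277.3 sin θ = 39.5.
sin θ = 0.1424, so θ = 8.189°.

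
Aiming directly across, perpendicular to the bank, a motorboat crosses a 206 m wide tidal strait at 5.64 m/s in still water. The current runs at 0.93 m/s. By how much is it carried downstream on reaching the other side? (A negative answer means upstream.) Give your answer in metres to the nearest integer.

Perpendicular speed = 5.640 m/s; crossing time = 206 / 5.640 = 36.525 s.
Net downstream speed = 0.930 m/s.
Drift = 0.930 × 36.525 = 33.968 m (downstream).

34 m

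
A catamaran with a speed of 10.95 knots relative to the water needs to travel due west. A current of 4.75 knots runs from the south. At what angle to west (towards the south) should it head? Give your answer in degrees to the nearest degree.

The current pushes perpendicular to the desired track; the heading must have a component into the current equal to 4.75 knots: 10.95 sin θ = 4.75.
sin θ = 0.4338, so θ = 25.708°.

26°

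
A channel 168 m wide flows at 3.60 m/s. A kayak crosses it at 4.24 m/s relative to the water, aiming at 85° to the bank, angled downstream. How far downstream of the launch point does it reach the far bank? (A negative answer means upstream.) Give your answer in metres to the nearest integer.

Perpendicular speed = 4.224 m/s; crossing time = 168 / 4.224 = 39.774 s.
Net downstream speed = 3.970 m/s.
Drift = 3.970 × 39.774 = 157.884 m (downstream).

158 m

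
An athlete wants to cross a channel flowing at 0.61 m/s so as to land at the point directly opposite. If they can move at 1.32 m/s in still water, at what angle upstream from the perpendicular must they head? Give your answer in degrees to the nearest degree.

28°

To cancel the current, the upstream component of the athlete's velocity must equal the flow: 1.32 sin θ = 0.61.
sin θ = 0.61 / 1.32 = 0.4621.
θ = arcsin(0.4621) = 27.524°.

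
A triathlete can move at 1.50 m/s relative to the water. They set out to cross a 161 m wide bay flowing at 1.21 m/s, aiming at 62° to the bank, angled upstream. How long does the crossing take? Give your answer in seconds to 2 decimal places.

The component of the triathlete's velocity perpendicular to the bank is 1.50 × sin 62° = 1.324 m/s.
The current is parallel to the bank, so it does not affect the crossing time.
Time = 161 / 1.324 = 121.563 s.

121.56 s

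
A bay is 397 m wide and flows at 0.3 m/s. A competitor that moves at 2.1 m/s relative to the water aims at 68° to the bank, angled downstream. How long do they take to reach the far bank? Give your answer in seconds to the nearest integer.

204 s

The component of the competitor's velocity perpendicular to the bank is 2.1 × sin 68° = 1.947 m/s.
Only the cross-stream component determines the crossing time; the current contributes nothing perpendicular to the bank.
Time = 397 / 1.947 = 203.894 s.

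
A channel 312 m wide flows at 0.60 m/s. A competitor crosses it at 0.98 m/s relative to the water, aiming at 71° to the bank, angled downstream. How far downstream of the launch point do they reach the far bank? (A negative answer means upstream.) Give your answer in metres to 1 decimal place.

Perpendicular speed = 0.927 m/s; crossing time = 312 / 0.927 = 336.712 s.
Net downstream speed = 0.919 m/s.
Drift = 0.919 × 336.712 = 309.457 m (downstream).

309.5 m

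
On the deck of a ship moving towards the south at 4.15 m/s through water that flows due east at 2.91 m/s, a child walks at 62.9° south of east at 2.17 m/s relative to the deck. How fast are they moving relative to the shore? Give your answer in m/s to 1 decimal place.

In east/north components (m/s): child relative to ship = (0.989, -1.932); ship relative to water = (0.000, -4.150); water relative to ground = (2.910, 0.000).
Sum = (3.899, -6.082) m/s.
Speed = |(3.899, -6.082)| = 7.224 m/s.

7.2 m/s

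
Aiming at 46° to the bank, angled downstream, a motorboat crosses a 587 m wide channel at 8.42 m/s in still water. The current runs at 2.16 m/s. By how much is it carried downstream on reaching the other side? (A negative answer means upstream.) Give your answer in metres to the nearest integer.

Perpendicular speed = 6.057 m/s; crossing time = 587 / 6.057 = 96.915 s.
Net downstream speed = 8.009 m/s.
Drift = 8.009 × 96.915 = 776.196 m (downstream).

776 m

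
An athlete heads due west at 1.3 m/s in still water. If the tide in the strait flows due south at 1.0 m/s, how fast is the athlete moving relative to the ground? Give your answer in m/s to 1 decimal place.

Taking east as x and north as y: velocity relative to the water = (-1.300, 0.000) m/s; the water relative to ground = (0.000, -1.000) m/s.
Velocity relative to ground = (-1.300, 0.000) + (0.000, -1.000) = (-1.300, -1.000) m/s.
Speed = |(-1.300, -1.000)| = 1.640 m/s.

1.6 m/s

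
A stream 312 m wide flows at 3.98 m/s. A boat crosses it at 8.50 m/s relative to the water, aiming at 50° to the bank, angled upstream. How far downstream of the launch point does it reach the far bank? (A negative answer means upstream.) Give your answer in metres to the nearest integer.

-71 m

Perpendicular speed = 6.511 m/s; crossing time = 312 / 6.511 = 47.916 s.
Net downstream speed = -1.484 m/s.
Drift = -1.484 × 47.916 = -71.093 m (upstream).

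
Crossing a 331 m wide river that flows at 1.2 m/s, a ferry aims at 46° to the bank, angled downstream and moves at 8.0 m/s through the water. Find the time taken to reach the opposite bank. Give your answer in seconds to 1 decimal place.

The component of the ferry's velocity perpendicular to the bank is 8.0 × sin 46° = 5.755 m/s.
The flow acts along the bank and has no component across it.
Time = 331 / 5.755 = 57.518 s.

57.5 s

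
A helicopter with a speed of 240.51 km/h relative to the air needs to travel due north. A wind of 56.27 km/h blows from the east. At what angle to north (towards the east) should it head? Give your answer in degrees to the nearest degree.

14°

The wind pushes perpendicular to the desired track; the heading must have a component into the wind equal to 56.27 km/h: 240.51 sin θ = 56.27.
sin θ = 0.2340, so θ = 13.530°.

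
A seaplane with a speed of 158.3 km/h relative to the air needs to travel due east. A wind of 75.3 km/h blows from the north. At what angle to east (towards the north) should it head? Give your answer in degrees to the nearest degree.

28°

The wind pushes perpendicular to the desired track; the heading must have a component into the wind equal to 75.3 km/h: 158.3 sin θ = 75.3.
sin θ = 0.4757, so θ = 28.404°.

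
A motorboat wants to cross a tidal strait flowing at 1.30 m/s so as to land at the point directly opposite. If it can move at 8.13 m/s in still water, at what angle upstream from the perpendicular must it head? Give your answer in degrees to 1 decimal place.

To cancel the current, the upstream component of the motorboat's velocity must equal the flow: 8.13 sin θ = 1.30.
sin θ = 1.30 / 8.13 = 0.1599.
θ = arcsin(0.1599) = 9.201°.

9.2°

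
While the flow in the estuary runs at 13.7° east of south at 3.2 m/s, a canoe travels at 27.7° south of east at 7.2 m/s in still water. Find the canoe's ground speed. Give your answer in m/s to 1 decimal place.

Taking east as x and north as y: velocity relative to the water = (6.375, -3.347) m/s; the water relative to ground = (0.758, -3.109) m/s.
Velocity relative to ground = (6.375, -3.347) + (0.758, -3.109) = (7.133, -6.456) m/s.
Speed = |(7.133, -6.456)| = 9.620 m/s.

9.6 m/s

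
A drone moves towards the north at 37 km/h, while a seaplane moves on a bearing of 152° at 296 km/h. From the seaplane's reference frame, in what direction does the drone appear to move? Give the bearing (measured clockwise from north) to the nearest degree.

Taking east as x and north as y: drone velocity = (0.000, 37.000) km/h; seaplane velocity = (138.964, -261.352) km/h.
Velocity of drone relative to seaplane = (0.000, 37.000) − (138.964, -261.352) = (-138.964, 298.352) km/h.
Bearing = atan2(-138.96, 298.35) = 335.03° clockwise from north.

335°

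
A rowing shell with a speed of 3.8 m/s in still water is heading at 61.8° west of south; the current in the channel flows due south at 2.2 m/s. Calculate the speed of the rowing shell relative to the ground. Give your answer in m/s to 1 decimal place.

5.2 m/s

Taking east as x and north as y: velocity relative to the water = (-3.349, -1.796) m/s; the water relative to ground = (0.000, -2.200) m/s.
Velocity relative to ground = (-3.349, -1.796) + (0.000, -2.200) = (-3.349, -3.996) m/s.
Speed = |(-3.349, -3.996)| = 5.214 m/s.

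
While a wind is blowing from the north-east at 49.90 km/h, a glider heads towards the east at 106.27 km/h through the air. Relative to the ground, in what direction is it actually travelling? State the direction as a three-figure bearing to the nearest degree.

116°

Taking east as x and north as y: velocity relative to the air = (106.270, 0.000) km/h; the air relative to ground = (-35.285, -35.285) km/h.
Velocity relative to ground = (106.270, 0.000) + (-35.285, -35.285) = (70.985, -35.285) km/h.
Bearing = atan2(70.99, -35.28) = 116.43° clockwise from north.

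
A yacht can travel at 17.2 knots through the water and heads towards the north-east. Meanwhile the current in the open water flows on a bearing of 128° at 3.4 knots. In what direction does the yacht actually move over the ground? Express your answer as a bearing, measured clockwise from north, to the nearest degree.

056°

Taking east as x and north as y: velocity relative to the water = (12.162, 12.162) knots; the water relative to ground = (2.679, -2.093) knots.
Velocity relative to ground = (12.162, 12.162) + (2.679, -2.093) = (14.841, 10.069) knots.
Bearing = atan2(14.84, 10.07) = 55.85° clockwise from north.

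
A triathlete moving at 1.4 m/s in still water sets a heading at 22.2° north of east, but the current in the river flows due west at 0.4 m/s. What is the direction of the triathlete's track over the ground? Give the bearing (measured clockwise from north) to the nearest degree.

059°

Taking east as x and north as y: velocity relative to the water = (1.296, 0.529) m/s; the water relative to ground = (-0.400, 0.000) m/s.
Velocity relative to ground = (1.296, 0.529) + (-0.400, 0.000) = (0.896, 0.529) m/s.
Bearing = atan2(0.90, 0.53) = 59.45° clockwise from north.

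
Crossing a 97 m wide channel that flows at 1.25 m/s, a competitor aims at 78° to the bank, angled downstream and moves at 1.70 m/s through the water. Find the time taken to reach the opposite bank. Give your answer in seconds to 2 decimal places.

The component of the competitor's velocity perpendicular to the bank is 1.70 × sin 78° = 1.663 m/s.
The current is parallel to the bank, so it does not affect the crossing time.
Time = 97 / 1.663 = 58.334 s.

58.33 s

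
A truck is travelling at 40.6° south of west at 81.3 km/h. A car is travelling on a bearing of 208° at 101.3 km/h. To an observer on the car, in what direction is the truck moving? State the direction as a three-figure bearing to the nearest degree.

Taking east as x and north as y: truck velocity = (-61.729, -52.908) km/h; car velocity = (-47.557, -89.443) km/h.
Velocity of truck relative to car = (-61.729, -52.908) − (-47.557, -89.443) = (-14.171, 36.535) km/h.
Bearing = atan2(-14.17, 36.53) = 338.80° clockwise from north.

339°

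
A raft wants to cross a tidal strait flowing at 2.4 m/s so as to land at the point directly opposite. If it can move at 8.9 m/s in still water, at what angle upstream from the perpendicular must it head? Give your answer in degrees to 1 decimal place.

15.6°

To cancel the current, the upstream component of the raft's velocity must equal the flow: 8.9 sin θ = 2.4.
sin θ = 2.4 / 8.9 = 0.2697.
θ = arcsin(0.2697) = 15.644°.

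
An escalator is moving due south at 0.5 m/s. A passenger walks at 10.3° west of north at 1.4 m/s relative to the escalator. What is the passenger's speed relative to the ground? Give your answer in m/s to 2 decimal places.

Taking east as x and north as y: escalator velocity = (0.000, -0.500) m/s; passenger velocity relative to escalator = (-0.250, 1.377) m/s.
Velocity relative to ground = (0.000, -0.500) + (-0.250, 1.377) = (-0.250, 0.877) m/s.
Speed = |(-0.250, 0.877)| = 0.912 m/s.

0.91 m/s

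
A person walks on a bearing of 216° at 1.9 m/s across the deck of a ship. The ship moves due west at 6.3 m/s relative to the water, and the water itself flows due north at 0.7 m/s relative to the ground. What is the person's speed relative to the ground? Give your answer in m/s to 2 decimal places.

In east/north components (m/s): person relative to ship = (-1.117, -1.537); ship relative to water = (-6.300, 0.000); water relative to ground = (0.000, 0.700).
Sum = (-7.417, -0.837) m/s.
Speed = |(-7.417, -0.837)| = 7.464 m/s.

7.46 m/s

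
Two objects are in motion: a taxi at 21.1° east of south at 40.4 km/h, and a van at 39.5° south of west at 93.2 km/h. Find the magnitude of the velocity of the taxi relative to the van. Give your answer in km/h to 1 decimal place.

Taking east as x and north as y: taxi velocity = (14.544, -37.691) km/h; van velocity = (-71.915, -59.282) km/h.
Velocity of taxi relative to van = (14.544, -37.691) − (-71.915, -59.282) = (86.459, 21.591) km/h.
Magnitude = |(86.459, 21.591)| = 89.114 km/h.

89.1 km/h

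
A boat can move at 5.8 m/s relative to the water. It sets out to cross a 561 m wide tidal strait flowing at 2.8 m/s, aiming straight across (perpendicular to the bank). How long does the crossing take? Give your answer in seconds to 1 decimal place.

The component of the boat's velocity perpendicular to the bank is 5.8 m/s.
The flow acts along the bank and has no component across it.
Time = 561 / 5.800 = 96.724 s.

96.7 s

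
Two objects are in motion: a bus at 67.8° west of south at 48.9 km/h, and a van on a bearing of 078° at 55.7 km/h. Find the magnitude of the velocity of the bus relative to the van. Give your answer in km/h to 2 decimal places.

Taking east as x and north as y: bus velocity = (-45.275, -18.476) km/h; van velocity = (54.483, 11.581) km/h.
Velocity of bus relative to van = (-45.275, -18.476) − (54.483, 11.581) = (-99.758, -30.057) km/h.
Magnitude = |(-99.758, -30.057)| = 104.188 km/h.

104.19 km/h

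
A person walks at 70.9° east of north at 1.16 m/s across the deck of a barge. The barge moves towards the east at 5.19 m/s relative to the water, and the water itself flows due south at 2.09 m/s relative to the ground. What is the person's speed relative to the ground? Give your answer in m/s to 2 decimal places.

6.51 m/s

In east/north components (m/s): person relative to barge = (1.096, 0.380); barge relative to water = (5.190, 0.000); water relative to ground = (0.000, -2.090).
Sum = (6.286, -1.710) m/s.
Speed = |(6.286, -1.710)| = 6.515 m/s.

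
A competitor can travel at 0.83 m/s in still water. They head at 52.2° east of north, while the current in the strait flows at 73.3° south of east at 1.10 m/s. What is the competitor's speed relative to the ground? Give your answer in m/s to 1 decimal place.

1.1 m/s

Taking east as x and north as y: velocity relative to the water = (0.656, 0.509) m/s; the water relative to ground = (0.316, -1.054) m/s.
Velocity relative to ground = (0.656, 0.509) + (0.316, -1.054) = (0.972, -0.545) m/s.
Speed = |(0.972, -0.545)| = 1.114 m/s.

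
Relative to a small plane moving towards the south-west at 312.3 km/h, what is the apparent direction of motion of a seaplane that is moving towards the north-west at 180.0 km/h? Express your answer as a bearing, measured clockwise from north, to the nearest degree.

015°

Taking east as x and north as y: seaplane velocity = (-127.279, 127.279) km/h; small plane velocity = (-220.829, -220.829) km/h.
Velocity of seaplane relative to small plane = (-127.279, 127.279) − (-220.829, -220.829) = (93.550, 348.109) km/h.
Bearing = atan2(93.55, 348.11) = 15.04° clockwise from north.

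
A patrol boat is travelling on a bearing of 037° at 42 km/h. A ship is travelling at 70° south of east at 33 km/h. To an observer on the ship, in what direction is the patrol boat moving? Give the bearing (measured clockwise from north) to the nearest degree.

012°

Taking east as x and north as y: patrol boat velocity = (25.276, 33.543) km/h; ship velocity = (11.287, -31.010) km/h.
Velocity of patrol boat relative to ship = (25.276, 33.543) − (11.287, -31.010) = (13.990, 64.553) km/h.
Bearing = atan2(13.99, 64.55) = 12.23° clockwise from north.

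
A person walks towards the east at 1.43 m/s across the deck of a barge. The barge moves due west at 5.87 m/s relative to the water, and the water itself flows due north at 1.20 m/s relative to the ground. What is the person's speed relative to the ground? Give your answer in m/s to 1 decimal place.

In east/north components (m/s): person relative to barge = (1.430, 0.000); barge relative to water = (-5.870, 0.000); water relative to ground = (0.000, 1.200).
Sum = (-4.440, 1.200) m/s.
Speed = |(-4.440, 1.200)| = 4.599 m/s.

4.6 m/s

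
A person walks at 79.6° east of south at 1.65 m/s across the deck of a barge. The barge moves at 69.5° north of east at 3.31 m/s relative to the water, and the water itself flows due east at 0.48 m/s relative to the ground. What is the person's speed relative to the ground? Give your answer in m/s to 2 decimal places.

In east/north components (m/s): person relative to barge = (1.623, -0.298); barge relative to water = (1.159, 3.100); water relative to ground = (0.480, 0.000).
Sum = (3.262, 2.803) m/s.
Speed = |(3.262, 2.803)| = 4.301 m/s.

4.30 m/s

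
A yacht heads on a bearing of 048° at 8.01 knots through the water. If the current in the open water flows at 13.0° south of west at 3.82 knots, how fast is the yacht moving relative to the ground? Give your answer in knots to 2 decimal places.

5.02 knots

Taking east as x and north as y: velocity relative to the water = (5.953, 5.360) knots; the water relative to ground = (-3.722, -0.859) knots.
Velocity relative to ground = (5.953, 5.360) + (-3.722, -0.859) = (2.230, 4.500) knots.
Speed = |(2.230, 4.500)| = 5.023 knots.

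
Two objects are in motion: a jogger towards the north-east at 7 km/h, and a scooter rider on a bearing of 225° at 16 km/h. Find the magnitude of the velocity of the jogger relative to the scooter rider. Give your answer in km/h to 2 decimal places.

Taking east as x and north as y: jogger velocity = (4.950, 4.950) km/h; scooter rider velocity = (-11.314, -11.314) km/h.
Velocity of jogger relative to scooter rider = (4.950, 4.950) − (-11.314, -11.314) = (16.263, 16.263) km/h.
Magnitude = |(16.263, 16.263)| = 23.000 km/h.

23.00 km/h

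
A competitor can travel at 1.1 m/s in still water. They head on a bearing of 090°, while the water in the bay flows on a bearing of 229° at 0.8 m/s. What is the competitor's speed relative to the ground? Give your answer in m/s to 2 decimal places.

0.72 m/s

Taking east as x and north as y: velocity relative to the water = (1.100, 0.000) m/s; the water relative to ground = (-0.604, -0.525) m/s.
Velocity relative to ground = (1.100, 0.000) + (-0.604, -0.525) = (0.496, -0.525) m/s.
Speed = |(0.496, -0.525)| = 0.722 m/s.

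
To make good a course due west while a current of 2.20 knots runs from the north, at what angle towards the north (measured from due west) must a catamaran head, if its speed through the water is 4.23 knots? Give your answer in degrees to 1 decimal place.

The current pushes perpendicular to the desired track; the heading must have a component into the current equal to 2.20 knots: 4.23 sin θ = 2.20.
sin θ = 0.5201, so θ = 31.339°.

31.3°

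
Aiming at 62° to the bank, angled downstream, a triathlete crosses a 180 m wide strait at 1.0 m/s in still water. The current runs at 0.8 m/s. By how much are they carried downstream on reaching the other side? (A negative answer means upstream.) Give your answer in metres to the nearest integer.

259 m

Perpendicular speed = 0.883 m/s; crossing time = 180 / 0.883 = 203.863 s.
Net downstream speed = 1.269 m/s.
Drift = 1.269 × 203.863 = 258.798 m (downstream).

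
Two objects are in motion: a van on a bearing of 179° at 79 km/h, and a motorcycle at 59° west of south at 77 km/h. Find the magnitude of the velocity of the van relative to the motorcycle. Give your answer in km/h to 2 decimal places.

Taking east as x and north as y: van velocity = (1.379, -78.988) km/h; motorcycle velocity = (-66.002, -39.658) km/h.
Velocity of van relative to motorcycle = (1.379, -78.988) − (-66.002, -39.658) = (67.381, -39.330) km/h.
Magnitude = |(67.381, -39.330)| = 78.019 km/h.

78.02 km/h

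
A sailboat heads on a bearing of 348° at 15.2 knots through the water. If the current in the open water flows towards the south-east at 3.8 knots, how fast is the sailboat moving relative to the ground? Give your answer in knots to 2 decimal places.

12.19 knots

Taking east as x and north as y: velocity relative to the water = (-3.160, 14.868) knots; the water relative to ground = (2.687, -2.687) knots.
Velocity relative to ground = (-3.160, 14.868) + (2.687, -2.687) = (-0.473, 12.181) knots.
Speed = |(-0.473, 12.181)| = 12.190 knots.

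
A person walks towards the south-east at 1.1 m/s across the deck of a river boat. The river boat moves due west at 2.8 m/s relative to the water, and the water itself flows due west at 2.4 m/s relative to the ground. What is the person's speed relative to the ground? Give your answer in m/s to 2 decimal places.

4.49 m/s

In east/north components (m/s): person relative to river boat = (0.778, -0.778); river boat relative to water = (-2.800, 0.000); water relative to ground = (-2.400, 0.000).
Sum = (-4.422, -0.778) m/s.
Speed = |(-4.422, -0.778)| = 4.490 m/s.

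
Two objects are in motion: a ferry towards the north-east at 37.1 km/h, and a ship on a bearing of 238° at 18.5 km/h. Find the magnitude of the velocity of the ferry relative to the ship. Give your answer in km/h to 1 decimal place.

55.3 km/h

Taking east as x and north as y: ferry velocity = (26.234, 26.234) km/h; ship velocity = (-15.689, -9.804) km/h.
Velocity of ferry relative to ship = (26.234, 26.234) − (-15.689, -9.804) = (41.923, 36.037) km/h.
Magnitude = |(41.923, 36.037)| = 55.283 km/h.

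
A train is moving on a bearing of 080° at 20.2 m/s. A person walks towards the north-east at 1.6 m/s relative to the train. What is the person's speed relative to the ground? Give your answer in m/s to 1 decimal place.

Taking east as x and north as y: train velocity = (19.893, 3.508) m/s; person velocity relative to train = (1.131, 1.131) m/s.
Velocity relative to ground = (19.893, 3.508) + (1.131, 1.131) = (21.024, 4.639) m/s.
Speed = |(21.024, 4.639)| = 21.530 m/s.

21.5 m/s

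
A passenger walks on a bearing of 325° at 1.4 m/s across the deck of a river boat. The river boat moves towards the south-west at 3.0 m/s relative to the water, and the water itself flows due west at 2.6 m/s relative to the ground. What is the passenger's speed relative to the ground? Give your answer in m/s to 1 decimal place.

In east/north components (m/s): passenger relative to river boat = (-0.803, 1.147); river boat relative to water = (-2.121, -2.121); water relative to ground = (-2.600, 0.000).
Sum = (-5.524, -0.975) m/s.
Speed = |(-5.524, -0.975)| = 5.610 m/s.

5.6 m/s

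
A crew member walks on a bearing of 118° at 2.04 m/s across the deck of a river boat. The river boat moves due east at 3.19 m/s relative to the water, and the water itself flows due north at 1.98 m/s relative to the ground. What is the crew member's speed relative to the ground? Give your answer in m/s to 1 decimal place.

5.1 m/s

In east/north components (m/s): crew member relative to river boat = (1.801, -0.958); river boat relative to water = (3.190, 0.000); water relative to ground = (0.000, 1.980).
Sum = (4.991, 1.022) m/s.
Speed = |(4.991, 1.022)| = 5.095 m/s.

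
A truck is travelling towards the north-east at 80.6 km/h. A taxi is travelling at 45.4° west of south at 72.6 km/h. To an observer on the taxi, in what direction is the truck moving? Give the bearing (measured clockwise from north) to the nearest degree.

045°

Taking east as x and north as y: truck velocity = (56.993, 56.993) km/h; taxi velocity = (-51.693, -50.976) km/h.
Velocity of truck relative to taxi = (56.993, 56.993) − (-51.693, -50.976) = (108.686, 107.969) km/h.
Bearing = atan2(108.69, 107.97) = 45.19° clockwise from north.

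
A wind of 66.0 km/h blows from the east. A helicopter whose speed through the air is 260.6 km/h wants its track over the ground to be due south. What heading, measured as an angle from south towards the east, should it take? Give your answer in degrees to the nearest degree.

The wind pushes perpendicular to the desired track; the heading must have a component into the wind equal to 66.0 km/h: 260.6 sin θ = 66.0.
sin θ = 0.2533, so θ = 14.671°.

15°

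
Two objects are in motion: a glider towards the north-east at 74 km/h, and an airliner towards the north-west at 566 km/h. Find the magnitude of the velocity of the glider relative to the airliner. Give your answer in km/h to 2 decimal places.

570.82 km/h

Taking east as x and north as y: glider velocity = (52.326, 52.326) km/h; airliner velocity = (-400.222, 400.222) km/h.
Velocity of glider relative to airliner = (52.326, 52.326) − (-400.222, 400.222) = (452.548, -347.897) km/h.
Magnitude = |(452.548, -347.897)| = 570.817 km/h.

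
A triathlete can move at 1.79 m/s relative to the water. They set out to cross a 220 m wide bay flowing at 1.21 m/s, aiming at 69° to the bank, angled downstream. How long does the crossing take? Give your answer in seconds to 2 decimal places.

The component of the triathlete's velocity perpendicular to the bank is 1.79 × sin 69° = 1.671 m/s.
Only the cross-stream component determines the crossing time; the current contributes nothing perpendicular to the bank.
Time = 220 / 1.671 = 131.649 s.

131.65 s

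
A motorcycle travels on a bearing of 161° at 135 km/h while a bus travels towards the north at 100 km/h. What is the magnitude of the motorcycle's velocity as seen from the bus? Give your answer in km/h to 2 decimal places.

231.85 km/h

Taking east as x and north as y: motorcycle velocity = (43.952, -127.645) km/h; bus velocity = (0.000, 100.000) km/h.
Velocity of motorcycle relative to bus = (43.952, -127.645) − (0.000, 100.000) = (43.952, -227.645) km/h.
Magnitude = |(43.952, -227.645)| = 231.849 km/h.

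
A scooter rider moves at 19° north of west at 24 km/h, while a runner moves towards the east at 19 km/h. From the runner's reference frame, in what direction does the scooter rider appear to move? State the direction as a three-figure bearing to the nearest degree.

Taking east as x and north as y: scooter rider velocity = (-22.692, 7.814) km/h; runner velocity = (19.000, 0.000) km/h.
Velocity of scooter rider relative to runner = (-22.692, 7.814) − (19.000, 0.000) = (-41.692, 7.814) km/h.
Bearing = atan2(-41.69, 7.81) = 280.61° clockwise from north.

281°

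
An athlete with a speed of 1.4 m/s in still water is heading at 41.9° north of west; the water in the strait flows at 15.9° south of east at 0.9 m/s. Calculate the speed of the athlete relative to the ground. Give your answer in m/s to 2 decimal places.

0.71 m/s

Taking east as x and north as y: velocity relative to the water = (-1.042, 0.935) m/s; the water relative to ground = (0.866, -0.247) m/s.
Velocity relative to ground = (-1.042, 0.935) + (0.866, -0.247) = (-0.176, 0.688) m/s.
Speed = |(-0.176, 0.688)| = 0.711 m/s.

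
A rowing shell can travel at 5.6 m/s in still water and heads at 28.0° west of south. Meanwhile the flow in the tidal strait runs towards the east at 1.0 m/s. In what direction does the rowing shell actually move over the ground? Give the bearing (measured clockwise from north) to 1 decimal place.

Taking east as x and north as y: velocity relative to the water = (-2.629, -4.945) m/s; the water relative to ground = (1.000, 0.000) m/s.
Velocity relative to ground = (-2.629, -4.945) + (1.000, 0.000) = (-1.629, -4.945) m/s.
Bearing = atan2(-1.63, -4.94) = 198.24° clockwise from north.

198.2°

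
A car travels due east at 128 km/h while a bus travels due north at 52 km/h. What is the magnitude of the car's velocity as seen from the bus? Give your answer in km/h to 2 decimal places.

Taking east as x and north as y: car velocity = (128.000, 0.000) km/h; bus velocity = (0.000, 52.000) km/h.
Velocity of car relative to bus = (128.000, 0.000) − (0.000, 52.000) = (128.000, -52.000) km/h.
Magnitude = |(128.000, -52.000)| = 138.159 km/h.

138.16 km/h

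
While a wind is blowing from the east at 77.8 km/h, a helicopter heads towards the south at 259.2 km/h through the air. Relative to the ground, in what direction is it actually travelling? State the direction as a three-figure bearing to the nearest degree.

197°

Taking east as x and north as y: velocity relative to the air = (0.000, -259.200) km/h; the air relative to ground = (-77.800, 0.000) km/h.
Velocity relative to ground = (0.000, -259.200) + (-77.800, 0.000) = (-77.800, -259.200) km/h.
Bearing = atan2(-77.80, -259.20) = 196.71° clockwise from north.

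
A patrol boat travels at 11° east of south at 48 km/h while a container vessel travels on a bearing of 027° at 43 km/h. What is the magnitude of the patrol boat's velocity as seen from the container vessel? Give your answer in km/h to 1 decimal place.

86.1 km/h

Taking east as x and north as y: patrol boat velocity = (9.159, -47.118) km/h; container vessel velocity = (19.522, 38.313) km/h.
Velocity of patrol boat relative to container vessel = (9.159, -47.118) − (19.522, 38.313) = (-10.363, -85.431) km/h.
Magnitude = |(-10.363, -85.431)| = 86.058 km/h.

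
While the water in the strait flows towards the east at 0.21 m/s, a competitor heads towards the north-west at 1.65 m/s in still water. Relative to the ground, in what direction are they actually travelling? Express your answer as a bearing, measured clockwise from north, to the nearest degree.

Taking east as x and north as y: velocity relative to the water = (-1.167, 1.167) m/s; the water relative to ground = (0.210, 0.000) m/s.
Velocity relative to ground = (-1.167, 1.167) + (0.210, 0.000) = (-0.957, 1.167) m/s.
Bearing = atan2(-0.96, 1.17) = 320.65° clockwise from north.

321°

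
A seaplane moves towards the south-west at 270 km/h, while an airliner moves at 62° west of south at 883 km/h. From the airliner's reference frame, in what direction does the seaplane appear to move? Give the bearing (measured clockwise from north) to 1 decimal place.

069.2°

Taking east as x and north as y: seaplane velocity = (-190.919, -190.919) km/h; airliner velocity = (-779.643, -414.543) km/h.
Velocity of seaplane relative to airliner = (-190.919, -190.919) − (-779.643, -414.543) = (588.724, 223.625) km/h.
Bearing = atan2(588.72, 223.62) = 69.20° clockwise from north.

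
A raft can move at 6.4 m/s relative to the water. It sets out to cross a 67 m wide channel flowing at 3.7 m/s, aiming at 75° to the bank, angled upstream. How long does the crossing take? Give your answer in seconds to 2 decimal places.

The component of the raft's velocity perpendicular to the bank is 6.4 × sin 75° = 6.182 m/s.
The current is parallel to the bank, so it does not affect the crossing time.
Time = 67 / 6.182 = 10.838 s.

10.84 s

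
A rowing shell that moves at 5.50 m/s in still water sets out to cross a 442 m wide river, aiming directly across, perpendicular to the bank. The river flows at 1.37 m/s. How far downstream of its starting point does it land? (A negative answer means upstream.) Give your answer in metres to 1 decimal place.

Perpendicular speed = 5.500 m/s; crossing time = 442 / 5.500 = 80.364 s.
Net downstream speed = 1.370 m/s.
Drift = 1.370 × 80.364 = 110.098 m (downstream).

110.1 m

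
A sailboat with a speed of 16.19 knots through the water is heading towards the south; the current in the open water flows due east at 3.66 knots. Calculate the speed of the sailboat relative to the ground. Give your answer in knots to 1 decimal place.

Taking east as x and north as y: velocity relative to the water = (0.000, -16.190) knots; the water relative to ground = (3.660, 0.000) knots.
Velocity relative to ground = (0.000, -16.190) + (3.660, 0.000) = (3.660, -16.190) knots.
Speed = |(3.660, -16.190)| = 16.599 knots.

16.6 knots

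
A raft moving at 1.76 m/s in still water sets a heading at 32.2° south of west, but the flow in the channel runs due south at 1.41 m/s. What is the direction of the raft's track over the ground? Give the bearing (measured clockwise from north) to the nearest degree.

212°

Taking east as x and north as y: velocity relative to the water = (-1.489, -0.938) m/s; the water relative to ground = (0.000, -1.410) m/s.
Velocity relative to ground = (-1.489, -0.938) + (0.000, -1.410) = (-1.489, -2.348) m/s.
Bearing = atan2(-1.49, -2.35) = 212.39° clockwise from north.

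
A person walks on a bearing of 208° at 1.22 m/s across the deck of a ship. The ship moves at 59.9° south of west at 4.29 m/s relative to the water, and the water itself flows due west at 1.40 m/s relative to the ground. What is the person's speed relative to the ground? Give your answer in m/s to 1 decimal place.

In east/north components (m/s): person relative to ship = (-0.573, -1.077); ship relative to water = (-2.151, -3.711); water relative to ground = (-1.400, 0.000).
Sum = (-4.124, -4.789) m/s.
Speed = |(-4.124, -4.789)| = 6.320 m/s.

6.3 m/s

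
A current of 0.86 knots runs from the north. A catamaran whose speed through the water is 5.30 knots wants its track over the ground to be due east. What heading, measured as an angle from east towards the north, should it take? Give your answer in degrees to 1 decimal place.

9.3°

The current pushes perpendicular to the desired track; the heading must have a component into the current equal to 0.86 knots: 5.30 sin θ = 0.86.
sin θ = 0.1623, so θ = 9.338°.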